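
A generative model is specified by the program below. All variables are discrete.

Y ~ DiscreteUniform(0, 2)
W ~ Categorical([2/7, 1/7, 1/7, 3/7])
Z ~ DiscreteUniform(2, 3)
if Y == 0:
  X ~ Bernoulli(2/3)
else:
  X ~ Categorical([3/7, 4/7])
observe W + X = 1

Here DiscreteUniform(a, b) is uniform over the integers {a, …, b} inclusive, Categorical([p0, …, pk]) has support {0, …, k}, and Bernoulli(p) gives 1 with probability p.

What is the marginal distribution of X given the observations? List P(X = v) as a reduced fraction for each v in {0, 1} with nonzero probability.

P(X=0) = 25/101, P(X=1) = 76/101

Enumerate traces; 12 have nonzero weight after conditioning:
  (Y=0, W=0, Z=2, X=1) weight 2/63
  (Y=0, W=0, Z=3, X=1) weight 2/63
  (Y=0, W=1, Z=2, X=0) weight 1/126
  (Y=0, W=1, Z=3, X=0) weight 1/126
  (Y=1, W=0, Z=2, X=1) weight 4/147
  (Y=1, W=0, Z=3, X=1) weight 4/147
  (Y=1, W=1, Z=2, X=0) weight 1/98
  (Y=1, W=1, Z=3, X=0) weight 1/98
  … 4 more
Group by X:
  weight(X=0) = 25/441
  weight(X=1) = 76/441
Total weight = 25/441 + 76/441 = 101/441
P(X=0 | obs) = 25/441 / 101/441 = 25/101
P(X=1 | obs) = 76/441 / 101/441 = 76/101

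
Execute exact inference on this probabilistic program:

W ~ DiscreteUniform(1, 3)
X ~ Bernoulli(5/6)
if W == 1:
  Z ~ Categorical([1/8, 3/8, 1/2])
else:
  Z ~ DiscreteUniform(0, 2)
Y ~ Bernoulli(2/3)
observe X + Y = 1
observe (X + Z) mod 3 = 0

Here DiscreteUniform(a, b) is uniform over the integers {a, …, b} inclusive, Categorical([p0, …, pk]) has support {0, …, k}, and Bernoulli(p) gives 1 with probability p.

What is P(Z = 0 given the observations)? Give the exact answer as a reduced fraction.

P(Z = 0 | obs) = 19/89

Enumerate traces; 6 have nonzero weight after conditioning:
  (W=1, X=0, Z=0, Y=1) weight 1/216
  (W=1, X=1, Z=2, Y=0) weight 5/108
  (W=2, X=0, Z=0, Y=1) weight 1/81
  (W=2, X=1, Z=2, Y=0) weight 5/162
  (W=3, X=0, Z=0, Y=1) weight 1/81
  (W=3, X=1, Z=2, Y=0) weight 5/162
Group by Z:
  weight(Z=0) = 19/648
  weight(Z=2) = 35/324
Total weight = 19/648 + 35/324 = 89/648
P(Z=0 | obs) = 19/648 / 89/648 = 19/89
P(Z=2 | obs) = 35/324 / 89/648 = 70/89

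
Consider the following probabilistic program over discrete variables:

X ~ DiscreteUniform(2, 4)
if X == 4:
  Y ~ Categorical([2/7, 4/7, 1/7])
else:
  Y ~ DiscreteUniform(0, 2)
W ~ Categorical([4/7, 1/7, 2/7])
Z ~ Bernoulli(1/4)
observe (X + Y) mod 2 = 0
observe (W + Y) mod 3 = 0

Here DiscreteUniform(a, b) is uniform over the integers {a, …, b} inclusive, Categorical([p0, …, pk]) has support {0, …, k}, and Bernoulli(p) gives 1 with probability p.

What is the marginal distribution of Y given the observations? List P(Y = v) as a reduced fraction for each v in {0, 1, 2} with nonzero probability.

P(Y=0) = 13/19, P(Y=1) = 7/38, P(Y=2) = 5/38

Enumerate traces; 10 have nonzero weight after conditioning:
  (X=2, Y=0, W=0, Z=0) weight 1/21
  (X=2, Y=0, W=0, Z=1) weight 1/63
  (X=2, Y=2, W=1, Z=0) weight 1/84
  (X=2, Y=2, W=1, Z=1) weight 1/252
  (X=3, Y=1, W=2, Z=0) weight 1/42
  (X=3, Y=1, W=2, Z=1) weight 1/126
  (X=4, Y=0, W=0, Z=0) weight 2/49
  (X=4, Y=0, W=0, Z=1) weight 2/147
  … 2 more
Group by Y:
  weight(Y=0) = 52/441
  weight(Y=1) = 2/63
  weight(Y=2) = 10/441
Total weight = 52/441 + 2/63 + 10/441 = 76/441
P(Y=0 | obs) = 52/441 / 76/441 = 13/19
P(Y=1 | obs) = 2/63 / 76/441 = 7/38
P(Y=2 | obs) = 10/441 / 76/441 = 5/38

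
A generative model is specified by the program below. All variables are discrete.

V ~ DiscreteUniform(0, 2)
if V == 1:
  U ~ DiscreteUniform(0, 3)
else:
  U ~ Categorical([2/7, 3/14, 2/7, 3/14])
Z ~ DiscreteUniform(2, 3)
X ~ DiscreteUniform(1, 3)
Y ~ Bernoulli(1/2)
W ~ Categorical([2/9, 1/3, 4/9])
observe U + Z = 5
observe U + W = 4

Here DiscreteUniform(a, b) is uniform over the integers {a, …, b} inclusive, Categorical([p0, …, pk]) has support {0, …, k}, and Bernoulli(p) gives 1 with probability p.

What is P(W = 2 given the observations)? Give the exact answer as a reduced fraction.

Enumerate traces; 36 have nonzero weight after conditioning:
  (V=0, U=2, Z=3, X=1, Y=0, W=2) weight 2/567
  (V=0, U=2, Z=3, X=1, Y=1, W=2) weight 2/567
  (V=0, U=2, Z=3, X=2, Y=0, W=2) weight 2/567
  (V=0, U=2, Z=3, X=2, Y=1, W=2) weight 2/567
  (V=0, U=2, Z=3, X=3, Y=0, W=2) weight 2/567
  (V=0, U=2, Z=3, X=3, Y=1, W=2) weight 2/567
  (V=0, U=3, Z=2, X=1, Y=0, W=1) weight 1/504
  (V=0, U=3, Z=2, X=1, Y=1, W=1) weight 1/504
  … 28 more
Group by W:
  weight(W=1) = 19/504
  weight(W=2) = 23/378
Total weight = 19/504 + 23/378 = 149/1512
P(W=1 | obs) = 19/504 / 149/1512 = 57/149
P(W=2 | obs) = 23/378 / 149/1512 = 92/149

P(W = 2 | obs) = 92/149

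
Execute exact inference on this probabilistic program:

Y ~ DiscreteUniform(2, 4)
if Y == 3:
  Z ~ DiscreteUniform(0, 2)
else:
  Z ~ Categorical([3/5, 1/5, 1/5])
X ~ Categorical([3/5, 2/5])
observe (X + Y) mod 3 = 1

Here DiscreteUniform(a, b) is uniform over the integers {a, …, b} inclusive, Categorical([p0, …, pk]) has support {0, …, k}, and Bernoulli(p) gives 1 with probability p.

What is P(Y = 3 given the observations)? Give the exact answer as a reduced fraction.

Enumerate traces; 6 have nonzero weight after conditioning:
  (Y=3, Z=0, X=1) weight 2/45
  (Y=3, Z=1, X=1) weight 2/45
  (Y=3, Z=2, X=1) weight 2/45
  (Y=4, Z=0, X=0) weight 3/25
  (Y=4, Z=1, X=0) weight 1/25
  (Y=4, Z=2, X=0) weight 1/25
Group by Y:
  weight(Y=3) = 2/15
  weight(Y=4) = 1/5
Total weight = 2/15 + 1/5 = 1/3
P(Y=3 | obs) = 2/15 / 1/3 = 2/5
P(Y=4 | obs) = 1/5 / 1/3 = 3/5

P(Y = 3 | obs) = 2/5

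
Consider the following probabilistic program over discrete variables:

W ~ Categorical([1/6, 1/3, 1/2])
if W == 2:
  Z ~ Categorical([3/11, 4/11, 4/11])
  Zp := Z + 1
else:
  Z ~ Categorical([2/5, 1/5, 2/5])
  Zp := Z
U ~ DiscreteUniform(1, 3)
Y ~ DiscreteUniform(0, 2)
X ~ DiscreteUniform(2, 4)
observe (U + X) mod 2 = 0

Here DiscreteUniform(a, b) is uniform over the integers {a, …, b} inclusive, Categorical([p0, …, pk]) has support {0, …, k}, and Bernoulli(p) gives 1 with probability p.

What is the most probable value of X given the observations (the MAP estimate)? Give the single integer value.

argmax_v P(X = v | obs) = 3

Enumerate traces; 108 have nonzero weight after conditioning:
  (W=0, Z=0, U=1, Y=0, X=3) weight 1/405
  (W=0, Z=0, U=1, Y=1, X=3) weight 1/405
  (W=0, Z=0, U=1, Y=2, X=3) weight 1/405
  (W=0, Z=0, U=2, Y=0, X=2) weight 1/405
  (W=0, Z=0, U=2, Y=0, X=4) weight 1/405
  (W=0, Z=0, U=2, Y=1, X=2) weight 1/405
  (W=0, Z=0, U=2, Y=1, X=4) weight 1/405
  (W=0, Z=0, U=2, Y=2, X=2) weight 1/405
  … 100 more
Group by X:
  weight(X=2) = 1/9
  weight(X=3) = 2/9
  weight(X=4) = 1/9
Total weight = 1/9 + 2/9 + 1/9 = 4/9
P(X=2 | obs) = 1/9 / 4/9 = 1/4
P(X=3 | obs) = 2/9 / 4/9 = 1/2
P(X=4 | obs) = 1/9 / 4/9 = 1/4
argmax = 3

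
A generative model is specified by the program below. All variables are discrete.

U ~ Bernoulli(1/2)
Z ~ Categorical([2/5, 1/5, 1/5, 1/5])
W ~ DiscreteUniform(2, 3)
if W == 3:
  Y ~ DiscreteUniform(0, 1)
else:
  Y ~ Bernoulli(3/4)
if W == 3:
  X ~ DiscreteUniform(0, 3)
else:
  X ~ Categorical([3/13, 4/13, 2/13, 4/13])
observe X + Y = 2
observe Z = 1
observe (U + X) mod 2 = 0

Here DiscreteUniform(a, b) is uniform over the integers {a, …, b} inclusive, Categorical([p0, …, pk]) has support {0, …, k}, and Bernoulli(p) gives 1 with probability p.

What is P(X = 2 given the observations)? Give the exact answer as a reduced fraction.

P(X = 2 | obs) = 17/54

Enumerate traces; 4 have nonzero weight after conditioning:
  (U=0, Z=1, W=2, Y=0, X=2) weight 1/520
  (U=0, Z=1, W=3, Y=0, X=2) weight 1/160
  (U=1, Z=1, W=2, Y=1, X=1) weight 3/260
  (U=1, Z=1, W=3, Y=1, X=1) weight 1/160
Group by X:
  weight(X=1) = 37/2080
  weight(X=2) = 17/2080
Total weight = 37/2080 + 17/2080 = 27/1040
P(X=1 | obs) = 37/2080 / 27/1040 = 37/54
P(X=2 | obs) = 17/2080 / 27/1040 = 17/54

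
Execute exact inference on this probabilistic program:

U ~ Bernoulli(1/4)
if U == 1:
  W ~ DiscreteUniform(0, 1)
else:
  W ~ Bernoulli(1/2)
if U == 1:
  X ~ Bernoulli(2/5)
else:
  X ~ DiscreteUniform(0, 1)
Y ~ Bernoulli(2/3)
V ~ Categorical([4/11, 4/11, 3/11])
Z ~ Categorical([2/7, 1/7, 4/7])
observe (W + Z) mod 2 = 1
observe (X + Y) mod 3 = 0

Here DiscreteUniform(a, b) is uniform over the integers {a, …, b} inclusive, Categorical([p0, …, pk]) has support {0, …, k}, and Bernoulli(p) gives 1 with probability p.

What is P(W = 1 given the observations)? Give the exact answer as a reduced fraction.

P(W = 1 | obs) = 6/7

Enumerate traces; 18 have nonzero weight after conditioning:
  (U=0, W=0, X=0, Y=0, V=0, Z=1) weight 1/308
  (U=0, W=0, X=0, Y=0, V=1, Z=1) weight 1/308
  (U=0, W=0, X=0, Y=0, V=2, Z=1) weight 3/1232
  (U=0, W=1, X=0, Y=0, V=0, Z=0) weight 1/154
  (U=0, W=1, X=0, Y=0, V=0, Z=2) weight 1/77
  (U=0, W=1, X=0, Y=0, V=1, Z=0) weight 1/154
  (U=0, W=1, X=0, Y=0, V=1, Z=2) weight 1/77
  (U=0, W=1, X=0, Y=0, V=2, Z=0) weight 3/616
  … 10 more
Group by W:
  weight(W=0) = 1/80
  weight(W=1) = 3/40
Total weight = 1/80 + 3/40 = 7/80
P(W=0 | obs) = 1/80 / 7/80 = 1/7
P(W=1 | obs) = 3/40 / 7/80 = 6/7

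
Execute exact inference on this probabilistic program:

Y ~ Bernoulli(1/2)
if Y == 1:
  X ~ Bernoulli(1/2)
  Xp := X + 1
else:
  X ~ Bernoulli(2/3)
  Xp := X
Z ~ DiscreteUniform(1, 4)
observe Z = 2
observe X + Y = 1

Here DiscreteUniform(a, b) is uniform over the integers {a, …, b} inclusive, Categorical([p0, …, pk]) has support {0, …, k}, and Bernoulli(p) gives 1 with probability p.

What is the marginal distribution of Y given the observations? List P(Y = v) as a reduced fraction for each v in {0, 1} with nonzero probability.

Enumerate traces; 2 have nonzero weight after conditioning:
  (Y=0, X=1, Z=2) weight 1/12
  (Y=1, X=0, Z=2) weight 1/16
Group by Y:
  weight(Y=0) = 1/12
  weight(Y=1) = 1/16
Total weight = 1/12 + 1/16 = 7/48
P(Y=0 | obs) = 1/12 / 7/48 = 4/7
P(Y=1 | obs) = 1/16 / 7/48 = 3/7

P(Y=0) = 4/7, P(Y=1) = 3/7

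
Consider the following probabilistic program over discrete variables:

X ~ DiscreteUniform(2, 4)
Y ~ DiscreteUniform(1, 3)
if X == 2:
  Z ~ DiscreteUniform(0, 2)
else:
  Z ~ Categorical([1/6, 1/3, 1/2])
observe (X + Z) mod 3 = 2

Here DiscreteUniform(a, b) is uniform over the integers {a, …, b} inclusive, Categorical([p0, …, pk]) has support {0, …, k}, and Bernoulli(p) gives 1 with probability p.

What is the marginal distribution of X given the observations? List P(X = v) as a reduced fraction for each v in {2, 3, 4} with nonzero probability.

P(X=2) = 2/7, P(X=3) = 3/7, P(X=4) = 2/7

Enumerate traces; 9 have nonzero weight after conditioning:
  (X=2, Y=1, Z=0) weight 1/27
  (X=2, Y=2, Z=0) weight 1/27
  (X=2, Y=3, Z=0) weight 1/27
  (X=3, Y=1, Z=2) weight 1/18
  (X=3, Y=2, Z=2) weight 1/18
  (X=3, Y=3, Z=2) weight 1/18
  (X=4, Y=1, Z=1) weight 1/27
  (X=4, Y=2, Z=1) weight 1/27
  … 1 more
Group by X:
  weight(X=2) = 1/9
  weight(X=3) = 1/6
  weight(X=4) = 1/9
Total weight = 1/9 + 1/6 + 1/9 = 7/18
P(X=2 | obs) = 1/9 / 7/18 = 2/7
P(X=3 | obs) = 1/6 / 7/18 = 3/7
P(X=4 | obs) = 1/9 / 7/18 = 2/7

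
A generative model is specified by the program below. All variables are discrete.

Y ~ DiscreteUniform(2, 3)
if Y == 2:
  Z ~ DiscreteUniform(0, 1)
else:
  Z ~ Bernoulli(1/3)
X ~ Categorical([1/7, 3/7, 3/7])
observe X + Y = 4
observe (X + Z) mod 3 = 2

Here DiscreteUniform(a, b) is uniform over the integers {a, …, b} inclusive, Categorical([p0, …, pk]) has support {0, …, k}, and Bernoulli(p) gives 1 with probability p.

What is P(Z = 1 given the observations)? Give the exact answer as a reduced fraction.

Enumerate traces; 2 have nonzero weight after conditioning:
  (Y=2, Z=0, X=2) weight 3/28
  (Y=3, Z=1, X=1) weight 1/14
Group by Z:
  weight(Z=0) = 3/28
  weight(Z=1) = 1/14
Total weight = 3/28 + 1/14 = 5/28
P(Z=0 | obs) = 3/28 / 5/28 = 3/5
P(Z=1 | obs) = 1/14 / 5/28 = 2/5

P(Z = 1 | obs) = 2/5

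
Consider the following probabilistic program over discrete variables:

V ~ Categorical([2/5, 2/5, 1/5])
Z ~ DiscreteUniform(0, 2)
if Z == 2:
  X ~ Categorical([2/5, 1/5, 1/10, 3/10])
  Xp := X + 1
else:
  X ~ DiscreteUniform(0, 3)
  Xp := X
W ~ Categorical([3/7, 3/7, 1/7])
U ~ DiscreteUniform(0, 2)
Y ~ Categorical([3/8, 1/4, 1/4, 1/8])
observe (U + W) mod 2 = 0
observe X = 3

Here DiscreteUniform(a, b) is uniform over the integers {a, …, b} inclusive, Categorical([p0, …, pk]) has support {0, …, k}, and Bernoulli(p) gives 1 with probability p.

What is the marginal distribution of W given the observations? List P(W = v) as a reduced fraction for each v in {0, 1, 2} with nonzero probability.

P(W=0) = 6/11, P(W=1) = 3/11, P(W=2) = 2/11

Enumerate traces; 180 have nonzero weight after conditioning:
  (V=0, Z=0, X=3, W=0, U=0, Y=0) weight 1/560
  (V=0, Z=0, X=3, W=0, U=0, Y=1) weight 1/840
  (V=0, Z=0, X=3, W=0, U=0, Y=2) weight 1/840
  (V=0, Z=0, X=3, W=0, U=0, Y=3) weight 1/1680
  (V=0, Z=0, X=3, W=0, U=2, Y=0) weight 1/560
  (V=0, Z=0, X=3, W=0, U=2, Y=1) weight 1/840
  (V=0, Z=0, X=3, W=0, U=2, Y=2) weight 1/840
  (V=0, Z=0, X=3, W=0, U=2, Y=3) weight 1/1680
  (V=0, Z=0, X=3, W=1, U=1, Y=0) weight 1/560
  (V=0, Z=0, X=3, W=2, U=0, Y=0) weight 1/1680
  … 170 more
Group by W:
  weight(W=0) = 8/105
  weight(W=1) = 4/105
  weight(W=2) = 8/315
Total weight = 8/105 + 4/105 + 8/315 = 44/315
P(W=0 | obs) = 8/105 / 44/315 = 6/11
P(W=1 | obs) = 4/105 / 44/315 = 3/11
P(W=2 | obs) = 8/315 / 44/315 = 2/11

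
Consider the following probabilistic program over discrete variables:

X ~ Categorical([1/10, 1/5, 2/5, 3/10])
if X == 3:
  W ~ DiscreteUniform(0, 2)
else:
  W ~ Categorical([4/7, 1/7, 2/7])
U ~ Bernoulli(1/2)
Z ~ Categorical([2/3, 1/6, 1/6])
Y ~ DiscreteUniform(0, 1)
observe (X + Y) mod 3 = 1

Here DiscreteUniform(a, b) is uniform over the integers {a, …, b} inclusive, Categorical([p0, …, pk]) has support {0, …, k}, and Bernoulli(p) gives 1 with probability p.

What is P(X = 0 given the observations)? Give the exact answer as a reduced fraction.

P(X = 0 | obs) = 1/6

Enumerate traces; 54 have nonzero weight after conditioning:
  (X=0, W=0, U=0, Z=0, Y=1) weight 1/105
  (X=0, W=0, U=0, Z=1, Y=1) weight 1/420
  (X=0, W=0, U=0, Z=2, Y=1) weight 1/420
  (X=0, W=0, U=1, Z=0, Y=1) weight 1/105
  (X=0, W=0, U=1, Z=1, Y=1) weight 1/420
  (X=0, W=0, U=1, Z=2, Y=1) weight 1/420
  (X=0, W=1, U=0, Z=0, Y=1) weight 1/420
  (X=0, W=1, U=0, Z=1, Y=1) weight 1/1680
  (X=1, W=0, U=0, Z=0, Y=0) weight 2/105
  (X=3, W=0, U=0, Z=0, Y=1) weight 1/60
  … 44 more
Group by X:
  weight(X=0) = 1/20
  weight(X=1) = 1/10
  weight(X=3) = 3/20
Total weight = 1/20 + 1/10 + 3/20 = 3/10
P(X=0 | obs) = 1/20 / 3/10 = 1/6
P(X=1 | obs) = 1/10 / 3/10 = 1/3
P(X=3 | obs) = 3/20 / 3/10 = 1/2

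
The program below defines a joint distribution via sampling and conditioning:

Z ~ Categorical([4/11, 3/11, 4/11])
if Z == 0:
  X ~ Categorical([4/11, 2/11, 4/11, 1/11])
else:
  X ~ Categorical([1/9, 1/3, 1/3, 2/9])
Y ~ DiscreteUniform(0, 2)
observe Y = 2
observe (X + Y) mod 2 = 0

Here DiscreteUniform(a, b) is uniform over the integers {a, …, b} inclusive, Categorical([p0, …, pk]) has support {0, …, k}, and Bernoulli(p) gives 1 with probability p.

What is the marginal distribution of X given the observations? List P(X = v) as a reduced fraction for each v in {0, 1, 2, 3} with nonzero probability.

Enumerate traces; 6 have nonzero weight after conditioning:
  (Z=0, X=0, Y=2) weight 16/363
  (Z=0, X=2, Y=2) weight 16/363
  (Z=1, X=0, Y=2) weight 1/99
  (Z=1, X=2, Y=2) weight 1/33
  (Z=2, X=0, Y=2) weight 4/297
  (Z=2, X=2, Y=2) weight 4/99
Group by X:
  weight(X=0) = 221/3267
  weight(X=2) = 125/1089
Total weight = 221/3267 + 125/1089 = 596/3267
P(X=0 | obs) = 221/3267 / 596/3267 = 221/596
P(X=2 | obs) = 125/1089 / 596/3267 = 375/596

P(X=0) = 221/596, P(X=2) = 375/596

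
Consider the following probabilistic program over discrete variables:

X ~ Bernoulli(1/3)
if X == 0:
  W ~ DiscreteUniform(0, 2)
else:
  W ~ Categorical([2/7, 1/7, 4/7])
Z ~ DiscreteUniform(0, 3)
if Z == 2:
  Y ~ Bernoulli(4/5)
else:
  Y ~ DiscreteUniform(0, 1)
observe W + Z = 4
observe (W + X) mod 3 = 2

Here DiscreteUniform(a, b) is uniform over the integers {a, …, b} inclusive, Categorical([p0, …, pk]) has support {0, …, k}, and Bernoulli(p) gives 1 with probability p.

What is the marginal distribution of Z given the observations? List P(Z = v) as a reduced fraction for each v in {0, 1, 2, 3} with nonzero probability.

P(Z=2) = 14/17, P(Z=3) = 3/17

Enumerate traces; 4 have nonzero weight after conditioning:
  (X=0, W=2, Z=2, Y=0) weight 1/90
  (X=0, W=2, Z=2, Y=1) weight 2/45
  (X=1, W=1, Z=3, Y=0) weight 1/168
  (X=1, W=1, Z=3, Y=1) weight 1/168
Group by Z:
  weight(Z=2) = 1/18
  weight(Z=3) = 1/84
Total weight = 1/18 + 1/84 = 17/252
P(Z=2 | obs) = 1/18 / 17/252 = 14/17
P(Z=3 | obs) = 1/84 / 17/252 = 3/17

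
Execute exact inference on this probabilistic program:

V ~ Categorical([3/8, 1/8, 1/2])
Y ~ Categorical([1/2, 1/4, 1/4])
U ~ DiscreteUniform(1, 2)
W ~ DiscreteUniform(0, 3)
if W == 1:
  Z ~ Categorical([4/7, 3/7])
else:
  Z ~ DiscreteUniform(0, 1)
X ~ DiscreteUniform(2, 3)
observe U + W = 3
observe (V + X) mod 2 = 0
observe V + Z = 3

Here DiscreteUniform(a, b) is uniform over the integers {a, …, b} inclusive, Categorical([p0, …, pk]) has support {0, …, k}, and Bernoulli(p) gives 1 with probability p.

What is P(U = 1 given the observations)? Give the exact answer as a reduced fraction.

Enumerate traces; 6 have nonzero weight after conditioning:
  (V=2, Y=0, U=1, W=2, Z=1, X=2) weight 1/128
  (V=2, Y=0, U=2, W=1, Z=1, X=2) weight 3/448
  (V=2, Y=1, U=1, W=2, Z=1, X=2) weight 1/256
  (V=2, Y=1, U=2, W=1, Z=1, X=2) weight 3/896
  (V=2, Y=2, U=1, W=2, Z=1, X=2) weight 1/256
  (V=2, Y=2, U=2, W=1, Z=1, X=2) weight 3/896
Group by U:
  weight(U=1) = 1/64
  weight(U=2) = 3/224
Total weight = 1/64 + 3/224 = 13/448
P(U=1 | obs) = 1/64 / 13/448 = 7/13
P(U=2 | obs) = 3/224 / 13/448 = 6/13

P(U = 1 | obs) = 7/13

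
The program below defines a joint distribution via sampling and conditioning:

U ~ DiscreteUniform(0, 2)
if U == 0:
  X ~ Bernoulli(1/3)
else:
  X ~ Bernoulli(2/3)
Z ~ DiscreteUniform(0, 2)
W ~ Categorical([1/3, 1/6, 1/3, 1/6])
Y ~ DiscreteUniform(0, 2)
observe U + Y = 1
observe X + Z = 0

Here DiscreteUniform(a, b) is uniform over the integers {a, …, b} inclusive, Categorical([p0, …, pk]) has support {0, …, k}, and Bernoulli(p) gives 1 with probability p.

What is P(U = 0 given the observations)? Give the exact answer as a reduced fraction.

Enumerate traces; 8 have nonzero weight after conditioning:
  (U=0, X=0, Z=0, W=0, Y=1) weight 2/243
  (U=0, X=0, Z=0, W=1, Y=1) weight 1/243
  (U=0, X=0, Z=0, W=2, Y=1) weight 2/243
  (U=0, X=0, Z=0, W=3, Y=1) weight 1/243
  (U=1, X=0, Z=0, W=0, Y=0) weight 1/243
  (U=1, X=0, Z=0, W=1, Y=0) weight 1/486
  (U=1, X=0, Z=0, W=2, Y=0) weight 1/243
  (U=1, X=0, Z=0, W=3, Y=0) weight 1/486
Group by U:
  weight(U=0) = 2/81
  weight(U=1) = 1/81
Total weight = 2/81 + 1/81 = 1/27
P(U=0 | obs) = 2/81 / 1/27 = 2/3
P(U=1 | obs) = 1/81 / 1/27 = 1/3

P(U = 0 | obs) = 2/3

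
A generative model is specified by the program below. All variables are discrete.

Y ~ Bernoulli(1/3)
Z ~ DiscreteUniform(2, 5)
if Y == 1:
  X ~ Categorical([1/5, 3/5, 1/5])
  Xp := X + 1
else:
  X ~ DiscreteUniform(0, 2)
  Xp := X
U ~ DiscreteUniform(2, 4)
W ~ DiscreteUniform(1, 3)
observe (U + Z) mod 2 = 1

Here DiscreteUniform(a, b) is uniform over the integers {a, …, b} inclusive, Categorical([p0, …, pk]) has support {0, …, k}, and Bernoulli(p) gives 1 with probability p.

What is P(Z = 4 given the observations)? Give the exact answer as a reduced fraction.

P(Z = 4 | obs) = 1/6

Enumerate traces; 108 have nonzero weight after conditioning:
  (Y=0, Z=2, X=0, U=3, W=1) weight 1/162
  (Y=0, Z=2, X=0, U=3, W=2) weight 1/162
  (Y=0, Z=2, X=0, U=3, W=3) weight 1/162
  (Y=0, Z=2, X=1, U=3, W=1) weight 1/162
  (Y=0, Z=2, X=1, U=3, W=2) weight 1/162
  (Y=0, Z=2, X=1, U=3, W=3) weight 1/162
  (Y=0, Z=2, X=2, U=3, W=1) weight 1/162
  (Y=0, Z=2, X=2, U=3, W=2) weight 1/162
  (Y=0, Z=3, X=0, U=2, W=1) weight 1/162
  (Y=0, Z=4, X=0, U=3, W=1) weight 1/162
  … 98 more
Group by Z:
  weight(Z=2) = 1/12
  weight(Z=3) = 1/6
  weight(Z=4) = 1/12
  weight(Z=5) = 1/6
Total weight = 1/12 + 1/6 + 1/12 + 1/6 = 1/2
P(Z=2 | obs) = 1/12 / 1/2 = 1/6
P(Z=3 | obs) = 1/6 / 1/2 = 1/3
P(Z=4 | obs) = 1/12 / 1/2 = 1/6
P(Z=5 | obs) = 1/6 / 1/2 = 1/3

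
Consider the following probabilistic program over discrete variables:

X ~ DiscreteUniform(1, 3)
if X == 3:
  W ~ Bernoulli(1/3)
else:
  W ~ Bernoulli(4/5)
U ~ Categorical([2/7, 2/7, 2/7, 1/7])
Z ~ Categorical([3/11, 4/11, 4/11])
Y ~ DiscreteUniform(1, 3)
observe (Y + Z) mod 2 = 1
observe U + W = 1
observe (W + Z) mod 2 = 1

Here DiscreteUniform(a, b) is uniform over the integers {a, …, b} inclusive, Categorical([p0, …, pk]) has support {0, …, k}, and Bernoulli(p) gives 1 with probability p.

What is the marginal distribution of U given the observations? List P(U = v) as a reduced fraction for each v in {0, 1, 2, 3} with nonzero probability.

P(U=0) = 203/235, P(U=1) = 32/235

Enumerate traces; 15 have nonzero weight after conditioning:
  (X=1, W=0, U=1, Z=1, Y=2) weight 8/3465
  (X=1, W=1, U=0, Z=0, Y=1) weight 8/1155
  (X=1, W=1, U=0, Z=0, Y=3) weight 8/1155
  (X=1, W=1, U=0, Z=2, Y=1) weight 32/3465
  (X=1, W=1, U=0, Z=2, Y=3) weight 32/3465
  (X=2, W=0, U=1, Z=1, Y=2) weight 8/3465
  (X=2, W=1, U=0, Z=0, Y=1) weight 8/1155
  (X=2, W=1, U=0, Z=0, Y=3) weight 8/1155
  … 7 more
Group by U:
  weight(U=0) = 116/1485
  weight(U=1) = 128/10395
Total weight = 116/1485 + 128/10395 = 188/2079
P(U=0 | obs) = 116/1485 / 188/2079 = 203/235
P(U=1 | obs) = 128/10395 / 188/2079 = 32/235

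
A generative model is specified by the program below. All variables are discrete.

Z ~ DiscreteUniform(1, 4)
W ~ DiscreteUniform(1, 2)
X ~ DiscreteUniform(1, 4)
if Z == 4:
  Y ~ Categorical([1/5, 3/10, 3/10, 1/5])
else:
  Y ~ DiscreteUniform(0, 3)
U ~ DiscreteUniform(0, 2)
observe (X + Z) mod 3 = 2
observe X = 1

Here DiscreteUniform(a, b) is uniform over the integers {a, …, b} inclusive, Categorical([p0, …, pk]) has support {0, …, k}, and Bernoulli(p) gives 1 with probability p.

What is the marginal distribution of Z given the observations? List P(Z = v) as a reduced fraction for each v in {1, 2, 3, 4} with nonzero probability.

P(Z=1) = 1/2, P(Z=4) = 1/2

Enumerate traces; 48 have nonzero weight after conditioning:
  (Z=1, W=1, X=1, Y=0, U=0) weight 1/384
  (Z=1, W=1, X=1, Y=0, U=1) weight 1/384
  (Z=1, W=1, X=1, Y=0, U=2) weight 1/384
  (Z=1, W=1, X=1, Y=1, U=0) weight 1/384
  (Z=1, W=1, X=1, Y=1, U=1) weight 1/384
  (Z=1, W=1, X=1, Y=1, U=2) weight 1/384
  (Z=1, W=1, X=1, Y=2, U=0) weight 1/384
  (Z=1, W=1, X=1, Y=2, U=1) weight 1/384
  (Z=4, W=1, X=1, Y=0, U=0) weight 1/480
  … 39 more
Group by Z:
  weight(Z=1) = 1/16
  weight(Z=4) = 1/16
Total weight = 1/16 + 1/16 = 1/8
P(Z=1 | obs) = 1/16 / 1/8 = 1/2
P(Z=4 | obs) = 1/16 / 1/8 = 1/2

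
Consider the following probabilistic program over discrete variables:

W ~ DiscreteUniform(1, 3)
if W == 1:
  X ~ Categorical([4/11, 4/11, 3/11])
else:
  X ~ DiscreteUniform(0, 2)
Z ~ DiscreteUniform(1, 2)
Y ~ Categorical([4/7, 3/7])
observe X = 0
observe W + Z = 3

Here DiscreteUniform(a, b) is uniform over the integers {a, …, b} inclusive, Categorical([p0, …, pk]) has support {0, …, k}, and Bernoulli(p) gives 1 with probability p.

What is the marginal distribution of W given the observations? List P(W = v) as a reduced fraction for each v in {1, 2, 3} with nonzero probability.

Enumerate traces; 4 have nonzero weight after conditioning:
  (W=1, X=0, Z=2, Y=0) weight 8/231
  (W=1, X=0, Z=2, Y=1) weight 2/77
  (W=2, X=0, Z=1, Y=0) weight 2/63
  (W=2, X=0, Z=1, Y=1) weight 1/42
Group by W:
  weight(W=1) = 2/33
  weight(W=2) = 1/18
Total weight = 2/33 + 1/18 = 23/198
P(W=1 | obs) = 2/33 / 23/198 = 12/23
P(W=2 | obs) = 1/18 / 23/198 = 11/23

P(W=1) = 12/23, P(W=2) = 11/23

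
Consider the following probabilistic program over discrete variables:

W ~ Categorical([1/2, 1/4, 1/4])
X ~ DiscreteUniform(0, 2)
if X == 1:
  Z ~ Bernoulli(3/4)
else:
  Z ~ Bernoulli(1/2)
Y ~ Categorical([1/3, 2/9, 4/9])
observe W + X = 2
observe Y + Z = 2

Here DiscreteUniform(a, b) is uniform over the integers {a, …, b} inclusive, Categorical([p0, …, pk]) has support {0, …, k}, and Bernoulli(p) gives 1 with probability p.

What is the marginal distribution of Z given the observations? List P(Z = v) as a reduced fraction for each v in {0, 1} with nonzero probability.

P(Z=0) = 14/23, P(Z=1) = 9/23

Enumerate traces; 6 have nonzero weight after conditioning:
  (W=0, X=2, Z=0, Y=2) weight 1/27
  (W=0, X=2, Z=1, Y=1) weight 1/54
  (W=1, X=1, Z=0, Y=2) weight 1/108
  (W=1, X=1, Z=1, Y=1) weight 1/72
  (W=2, X=0, Z=0, Y=2) weight 1/54
  (W=2, X=0, Z=1, Y=1) weight 1/108
Group by Z:
  weight(Z=0) = 7/108
  weight(Z=1) = 1/24
Total weight = 7/108 + 1/24 = 23/216
P(Z=0 | obs) = 7/108 / 23/216 = 14/23
P(Z=1 | obs) = 1/24 / 23/216 = 9/23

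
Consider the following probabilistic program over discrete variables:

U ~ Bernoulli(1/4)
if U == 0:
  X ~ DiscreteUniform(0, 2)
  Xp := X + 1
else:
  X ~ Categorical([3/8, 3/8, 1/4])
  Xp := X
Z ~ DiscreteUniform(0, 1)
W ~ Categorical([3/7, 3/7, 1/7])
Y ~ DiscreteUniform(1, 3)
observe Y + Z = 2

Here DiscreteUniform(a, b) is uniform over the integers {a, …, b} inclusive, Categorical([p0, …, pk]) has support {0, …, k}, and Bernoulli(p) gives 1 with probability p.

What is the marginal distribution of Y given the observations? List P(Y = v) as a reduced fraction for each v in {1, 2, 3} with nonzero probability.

Enumerate traces; 36 have nonzero weight after conditioning:
  (U=0, X=0, Z=0, W=0, Y=2) weight 1/56
  (U=0, X=0, Z=0, W=1, Y=2) weight 1/56
  (U=0, X=0, Z=0, W=2, Y=2) weight 1/168
  (U=0, X=0, Z=1, W=0, Y=1) weight 1/56
  (U=0, X=0, Z=1, W=1, Y=1) weight 1/56
  (U=0, X=0, Z=1, W=2, Y=1) weight 1/168
  (U=0, X=1, Z=0, W=0, Y=2) weight 1/56
  (U=0, X=1, Z=0, W=1, Y=2) weight 1/56
  … 28 more
Group by Y:
  weight(Y=1) = 1/6
  weight(Y=2) = 1/6
Total weight = 1/6 + 1/6 = 1/3
P(Y=1 | obs) = 1/6 / 1/3 = 1/2
P(Y=2 | obs) = 1/6 / 1/3 = 1/2

P(Y=1) = 1/2, P(Y=2) = 1/2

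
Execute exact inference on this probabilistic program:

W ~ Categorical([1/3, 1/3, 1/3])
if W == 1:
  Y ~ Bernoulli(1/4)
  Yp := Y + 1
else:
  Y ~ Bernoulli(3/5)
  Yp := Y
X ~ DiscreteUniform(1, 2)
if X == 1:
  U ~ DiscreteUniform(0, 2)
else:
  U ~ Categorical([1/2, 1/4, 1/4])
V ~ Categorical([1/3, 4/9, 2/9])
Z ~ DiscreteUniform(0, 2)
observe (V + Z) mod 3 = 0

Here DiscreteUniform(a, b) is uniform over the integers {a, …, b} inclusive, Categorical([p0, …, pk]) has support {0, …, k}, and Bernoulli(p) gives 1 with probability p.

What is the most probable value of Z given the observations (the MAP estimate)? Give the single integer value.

argmax_v P(Z = v | obs) = 2

Enumerate traces; 108 have nonzero weight after conditioning:
  (W=0, Y=0, X=1, U=0, V=0, Z=0) weight 1/405
  (W=0, Y=0, X=1, U=0, V=1, Z=2) weight 4/1215
  (W=0, Y=0, X=1, U=0, V=2, Z=1) weight 2/1215
  (W=0, Y=0, X=1, U=1, V=0, Z=0) weight 1/405
  (W=0, Y=0, X=1, U=1, V=1, Z=2) weight 4/1215
  (W=0, Y=0, X=1, U=1, V=2, Z=1) weight 2/1215
  (W=0, Y=0, X=1, U=2, V=0, Z=0) weight 1/405
  (W=0, Y=0, X=1, U=2, V=1, Z=2) weight 4/1215
  … 100 more
Group by Z:
  weight(Z=0) = 1/9
  weight(Z=1) = 2/27
  weight(Z=2) = 4/27
Total weight = 1/9 + 2/27 + 4/27 = 1/3
P(Z=0 | obs) = 1/9 / 1/3 = 1/3
P(Z=1 | obs) = 2/27 / 1/3 = 2/9
P(Z=2 | obs) = 4/27 / 1/3 = 4/9
argmax = 2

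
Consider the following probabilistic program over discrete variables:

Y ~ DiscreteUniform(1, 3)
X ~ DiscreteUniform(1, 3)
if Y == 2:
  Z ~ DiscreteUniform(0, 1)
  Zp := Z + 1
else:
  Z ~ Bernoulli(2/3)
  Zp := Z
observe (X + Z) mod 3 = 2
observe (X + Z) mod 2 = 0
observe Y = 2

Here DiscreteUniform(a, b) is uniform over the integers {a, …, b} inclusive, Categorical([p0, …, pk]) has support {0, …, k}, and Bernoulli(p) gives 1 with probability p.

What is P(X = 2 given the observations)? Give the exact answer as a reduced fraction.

Enumerate traces; 2 have nonzero weight after conditioning:
  (Y=2, X=1, Z=1) weight 1/18
  (Y=2, X=2, Z=0) weight 1/18
Group by X:
  weight(X=1) = 1/18
  weight(X=2) = 1/18
Total weight = 1/18 + 1/18 = 1/9
P(X=1 | obs) = 1/18 / 1/9 = 1/2
P(X=2 | obs) = 1/18 / 1/9 = 1/2

P(X = 2 | obs) = 1/2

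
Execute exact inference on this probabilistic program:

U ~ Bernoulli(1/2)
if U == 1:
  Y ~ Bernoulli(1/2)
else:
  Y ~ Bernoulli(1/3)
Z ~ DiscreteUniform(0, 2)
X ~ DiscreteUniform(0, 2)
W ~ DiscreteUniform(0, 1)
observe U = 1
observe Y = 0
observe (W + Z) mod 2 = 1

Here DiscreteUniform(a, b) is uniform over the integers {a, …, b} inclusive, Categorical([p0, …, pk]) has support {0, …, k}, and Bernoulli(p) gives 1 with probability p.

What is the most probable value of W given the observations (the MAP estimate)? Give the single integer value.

Enumerate traces; 9 have nonzero weight after conditioning:
  (U=1, Y=0, Z=0, X=0, W=1) weight 1/72
  (U=1, Y=0, Z=0, X=1, W=1) weight 1/72
  (U=1, Y=0, Z=0, X=2, W=1) weight 1/72
  (U=1, Y=0, Z=1, X=0, W=0) weight 1/72
  (U=1, Y=0, Z=1, X=1, W=0) weight 1/72
  (U=1, Y=0, Z=1, X=2, W=0) weight 1/72
  (U=1, Y=0, Z=2, X=0, W=1) weight 1/72
  (U=1, Y=0, Z=2, X=1, W=1) weight 1/72
  … 1 more
Group by W:
  weight(W=0) = 1/24
  weight(W=1) = 1/12
Total weight = 1/24 + 1/12 = 1/8
P(W=0 | obs) = 1/24 / 1/8 = 1/3
P(W=1 | obs) = 1/12 / 1/8 = 2/3
argmax = 1

argmax_v P(W = v | obs) = 1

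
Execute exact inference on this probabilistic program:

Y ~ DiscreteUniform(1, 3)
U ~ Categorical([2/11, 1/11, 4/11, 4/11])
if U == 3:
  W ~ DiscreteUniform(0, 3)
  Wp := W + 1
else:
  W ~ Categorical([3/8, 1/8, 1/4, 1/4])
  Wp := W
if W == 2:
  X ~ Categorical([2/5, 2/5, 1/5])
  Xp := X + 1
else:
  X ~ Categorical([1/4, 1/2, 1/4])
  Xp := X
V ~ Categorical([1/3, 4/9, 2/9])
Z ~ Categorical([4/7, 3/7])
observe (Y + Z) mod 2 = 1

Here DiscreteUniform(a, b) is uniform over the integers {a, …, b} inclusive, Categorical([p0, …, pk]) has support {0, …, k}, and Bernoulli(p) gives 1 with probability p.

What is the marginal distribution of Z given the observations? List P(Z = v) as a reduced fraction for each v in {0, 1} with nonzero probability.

P(Z=0) = 8/11, P(Z=1) = 3/11

Enumerate traces; 432 have nonzero weight after conditioning:
  (Y=1, U=0, W=0, X=0, V=0, Z=0) weight 1/924
  (Y=1, U=0, W=0, X=0, V=1, Z=0) weight 1/693
  (Y=1, U=0, W=0, X=0, V=2, Z=0) weight 1/1386
  (Y=1, U=0, W=0, X=1, V=0, Z=0) weight 1/462
  (Y=1, U=0, W=0, X=1, V=1, Z=0) weight 2/693
  (Y=1, U=0, W=0, X=1, V=2, Z=0) weight 1/693
  (Y=1, U=0, W=0, X=2, V=0, Z=0) weight 1/924
  (Y=1, U=0, W=0, X=2, V=1, Z=0) weight 1/693
  (Y=2, U=0, W=0, X=0, V=0, Z=1) weight 1/1232
  … 423 more
Group by Z:
  weight(Z=0) = 8/21
  weight(Z=1) = 1/7
Total weight = 8/21 + 1/7 = 11/21
P(Z=0 | obs) = 8/21 / 11/21 = 8/11
P(Z=1 | obs) = 1/7 / 11/21 = 3/11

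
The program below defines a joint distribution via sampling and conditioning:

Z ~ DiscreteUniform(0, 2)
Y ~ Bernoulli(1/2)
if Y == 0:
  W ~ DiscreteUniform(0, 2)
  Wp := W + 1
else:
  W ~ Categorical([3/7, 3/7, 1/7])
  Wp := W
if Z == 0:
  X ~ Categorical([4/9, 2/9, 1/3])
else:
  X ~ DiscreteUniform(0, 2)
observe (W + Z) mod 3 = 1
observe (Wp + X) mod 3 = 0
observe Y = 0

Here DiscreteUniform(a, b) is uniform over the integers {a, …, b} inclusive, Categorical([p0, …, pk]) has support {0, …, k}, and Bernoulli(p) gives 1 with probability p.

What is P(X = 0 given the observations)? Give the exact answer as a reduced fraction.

P(X = 0 | obs) = 3/8

Enumerate traces; 3 have nonzero weight after conditioning:
  (Z=0, Y=0, W=1, X=1) weight 1/81
  (Z=1, Y=0, W=0, X=2) weight 1/54
  (Z=2, Y=0, W=2, X=0) weight 1/54
Group by X:
  weight(X=0) = 1/54
  weight(X=1) = 1/81
  weight(X=2) = 1/54
Total weight = 1/54 + 1/81 + 1/54 = 4/81
P(X=0 | obs) = 1/54 / 4/81 = 3/8
P(X=1 | obs) = 1/81 / 4/81 = 1/4
P(X=2 | obs) = 1/54 / 4/81 = 3/8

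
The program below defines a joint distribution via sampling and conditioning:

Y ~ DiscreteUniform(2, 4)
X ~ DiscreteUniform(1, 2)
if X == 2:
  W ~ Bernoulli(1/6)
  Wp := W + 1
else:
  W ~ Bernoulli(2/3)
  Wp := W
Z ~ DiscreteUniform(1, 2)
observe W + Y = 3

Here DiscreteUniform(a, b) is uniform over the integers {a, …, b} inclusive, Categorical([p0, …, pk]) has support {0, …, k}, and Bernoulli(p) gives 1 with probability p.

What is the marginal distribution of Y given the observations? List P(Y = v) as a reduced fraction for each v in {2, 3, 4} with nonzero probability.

Enumerate traces; 8 have nonzero weight after conditioning:
  (Y=2, X=1, W=1, Z=1) weight 1/18
  (Y=2, X=1, W=1, Z=2) weight 1/18
  (Y=2, X=2, W=1, Z=1) weight 1/72
  (Y=2, X=2, W=1, Z=2) weight 1/72
  (Y=3, X=1, W=0, Z=1) weight 1/36
  (Y=3, X=1, W=0, Z=2) weight 1/36
  (Y=3, X=2, W=0, Z=1) weight 5/72
  (Y=3, X=2, W=0, Z=2) weight 5/72
Group by Y:
  weight(Y=2) = 5/36
  weight(Y=3) = 7/36
Total weight = 5/36 + 7/36 = 1/3
P(Y=2 | obs) = 5/36 / 1/3 = 5/12
P(Y=3 | obs) = 7/36 / 1/3 = 7/12

P(Y=2) = 5/12, P(Y=3) = 7/12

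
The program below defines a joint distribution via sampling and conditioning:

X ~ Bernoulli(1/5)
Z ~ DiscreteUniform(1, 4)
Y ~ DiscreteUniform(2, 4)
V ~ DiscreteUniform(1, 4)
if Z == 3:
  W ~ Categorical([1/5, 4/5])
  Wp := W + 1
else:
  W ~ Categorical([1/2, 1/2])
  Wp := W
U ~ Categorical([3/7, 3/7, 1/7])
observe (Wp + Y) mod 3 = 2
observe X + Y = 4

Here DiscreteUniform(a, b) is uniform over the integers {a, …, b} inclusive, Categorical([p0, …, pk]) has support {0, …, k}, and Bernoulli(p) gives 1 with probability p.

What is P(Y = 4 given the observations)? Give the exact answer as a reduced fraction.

Enumerate traces; 60 have nonzero weight after conditioning:
  (X=0, Z=1, Y=4, V=1, W=1, U=0) weight 1/280
  (X=0, Z=1, Y=4, V=1, W=1, U=1) weight 1/280
  (X=0, Z=1, Y=4, V=1, W=1, U=2) weight 1/840
  (X=0, Z=1, Y=4, V=2, W=1, U=0) weight 1/280
  (X=0, Z=1, Y=4, V=2, W=1, U=1) weight 1/280
  (X=0, Z=1, Y=4, V=2, W=1, U=2) weight 1/840
  (X=0, Z=1, Y=4, V=3, W=1, U=0) weight 1/280
  (X=0, Z=1, Y=4, V=3, W=1, U=1) weight 1/280
  (X=1, Z=3, Y=3, V=1, W=1, U=0) weight 1/700
  … 51 more
Group by Y:
  weight(Y=3) = 1/75
  weight(Y=4) = 17/150
Total weight = 1/75 + 17/150 = 19/150
P(Y=3 | obs) = 1/75 / 19/150 = 2/19
P(Y=4 | obs) = 17/150 / 19/150 = 17/19

P(Y = 4 | obs) = 17/19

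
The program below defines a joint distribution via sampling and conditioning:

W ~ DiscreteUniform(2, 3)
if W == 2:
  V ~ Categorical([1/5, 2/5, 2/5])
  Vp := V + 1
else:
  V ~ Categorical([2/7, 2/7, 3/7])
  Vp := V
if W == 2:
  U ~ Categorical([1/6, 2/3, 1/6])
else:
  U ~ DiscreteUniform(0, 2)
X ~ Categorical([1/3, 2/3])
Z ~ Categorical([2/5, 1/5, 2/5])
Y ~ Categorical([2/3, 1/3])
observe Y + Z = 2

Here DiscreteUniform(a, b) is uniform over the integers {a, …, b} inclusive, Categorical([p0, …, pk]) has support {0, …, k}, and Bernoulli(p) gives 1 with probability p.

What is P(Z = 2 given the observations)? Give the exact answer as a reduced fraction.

Enumerate traces; 72 have nonzero weight after conditioning:
  (W=2, V=0, U=0, X=0, Z=1, Y=1) weight 1/2700
  (W=2, V=0, U=0, X=0, Z=2, Y=0) weight 1/675
  (W=2, V=0, U=0, X=1, Z=1, Y=1) weight 1/1350
  (W=2, V=0, U=0, X=1, Z=2, Y=0) weight 2/675
  (W=2, V=0, U=1, X=0, Z=1, Y=1) weight 1/675
  (W=2, V=0, U=1, X=0, Z=2, Y=0) weight 4/675
  (W=2, V=0, U=1, X=1, Z=1, Y=1) weight 2/675
  (W=2, V=0, U=1, X=1, Z=2, Y=0) weight 8/675
  … 64 more
Group by Z:
  weight(Z=1) = 1/15
  weight(Z=2) = 4/15
Total weight = 1/15 + 4/15 = 1/3
P(Z=1 | obs) = 1/15 / 1/3 = 1/5
P(Z=2 | obs) = 4/15 / 1/3 = 4/5

P(Z = 2 | obs) = 4/5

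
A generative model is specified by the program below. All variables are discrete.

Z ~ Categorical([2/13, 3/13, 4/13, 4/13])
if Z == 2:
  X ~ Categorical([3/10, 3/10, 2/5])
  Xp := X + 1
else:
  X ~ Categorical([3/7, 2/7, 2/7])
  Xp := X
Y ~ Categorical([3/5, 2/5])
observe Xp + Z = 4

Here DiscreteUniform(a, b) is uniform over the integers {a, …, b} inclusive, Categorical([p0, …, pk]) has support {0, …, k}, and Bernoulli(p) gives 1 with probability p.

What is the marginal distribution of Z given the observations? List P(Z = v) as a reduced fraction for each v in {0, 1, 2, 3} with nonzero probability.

Enumerate traces; 4 have nonzero weight after conditioning:
  (Z=2, X=1, Y=0) weight 18/325
  (Z=2, X=1, Y=1) weight 12/325
  (Z=3, X=1, Y=0) weight 24/455
  (Z=3, X=1, Y=1) weight 16/455
Group by Z:
  weight(Z=2) = 6/65
  weight(Z=3) = 8/91
Total weight = 6/65 + 8/91 = 82/455
P(Z=2 | obs) = 6/65 / 82/455 = 21/41
P(Z=3 | obs) = 8/91 / 82/455 = 20/41

P(Z=2) = 21/41, P(Z=3) = 20/41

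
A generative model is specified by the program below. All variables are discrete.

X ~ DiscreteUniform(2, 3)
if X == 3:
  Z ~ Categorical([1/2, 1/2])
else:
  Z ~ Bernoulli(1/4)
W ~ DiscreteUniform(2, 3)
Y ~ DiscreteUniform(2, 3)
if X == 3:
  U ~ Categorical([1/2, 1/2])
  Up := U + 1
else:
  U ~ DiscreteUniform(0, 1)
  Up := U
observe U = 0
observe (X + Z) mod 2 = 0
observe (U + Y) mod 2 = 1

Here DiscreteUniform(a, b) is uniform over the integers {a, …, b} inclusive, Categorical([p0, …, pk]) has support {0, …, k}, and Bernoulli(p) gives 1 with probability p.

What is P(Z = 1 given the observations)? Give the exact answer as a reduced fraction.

P(Z = 1 | obs) = 2/5

Enumerate traces; 4 have nonzero weight after conditioning:
  (X=2, Z=0, W=2, Y=3, U=0) weight 3/64
  (X=2, Z=0, W=3, Y=3, U=0) weight 3/64
  (X=3, Z=1, W=2, Y=3, U=0) weight 1/32
  (X=3, Z=1, W=3, Y=3, U=0) weight 1/32
Group by Z:
  weight(Z=0) = 3/32
  weight(Z=1) = 1/16
Total weight = 3/32 + 1/16 = 5/32
P(Z=0 | obs) = 3/32 / 5/32 = 3/5
P(Z=1 | obs) = 1/16 / 5/32 = 2/5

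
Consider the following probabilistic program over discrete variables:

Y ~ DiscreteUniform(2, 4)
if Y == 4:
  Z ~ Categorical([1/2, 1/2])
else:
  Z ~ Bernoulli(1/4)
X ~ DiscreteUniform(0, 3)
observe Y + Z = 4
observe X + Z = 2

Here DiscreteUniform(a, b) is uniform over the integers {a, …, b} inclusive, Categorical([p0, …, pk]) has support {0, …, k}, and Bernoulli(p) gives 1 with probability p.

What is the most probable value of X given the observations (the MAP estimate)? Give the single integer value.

argmax_v P(X = v | obs) = 2

Enumerate traces; 2 have nonzero weight after conditioning:
  (Y=3, Z=1, X=1) weight 1/48
  (Y=4, Z=0, X=2) weight 1/24
Group by X:
  weight(X=1) = 1/48
  weight(X=2) = 1/24
Total weight = 1/48 + 1/24 = 1/16
P(X=1 | obs) = 1/48 / 1/16 = 1/3
P(X=2 | obs) = 1/24 / 1/16 = 2/3
argmax = 2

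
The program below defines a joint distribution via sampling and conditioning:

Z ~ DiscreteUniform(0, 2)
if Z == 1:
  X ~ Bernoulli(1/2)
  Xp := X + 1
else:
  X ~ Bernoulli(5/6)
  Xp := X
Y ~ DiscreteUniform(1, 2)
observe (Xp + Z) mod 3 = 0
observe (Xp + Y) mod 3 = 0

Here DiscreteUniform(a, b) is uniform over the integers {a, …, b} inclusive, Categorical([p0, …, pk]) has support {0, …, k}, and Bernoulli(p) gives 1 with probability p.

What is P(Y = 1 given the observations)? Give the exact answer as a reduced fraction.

P(Y = 1 | obs) = 3/8

Enumerate traces; 2 have nonzero weight after conditioning:
  (Z=1, X=1, Y=1) weight 1/12
  (Z=2, X=1, Y=2) weight 5/36
Group by Y:
  weight(Y=1) = 1/12
  weight(Y=2) = 5/36
Total weight = 1/12 + 5/36 = 2/9
P(Y=1 | obs) = 1/12 / 2/9 = 3/8
P(Y=2 | obs) = 5/36 / 2/9 = 5/8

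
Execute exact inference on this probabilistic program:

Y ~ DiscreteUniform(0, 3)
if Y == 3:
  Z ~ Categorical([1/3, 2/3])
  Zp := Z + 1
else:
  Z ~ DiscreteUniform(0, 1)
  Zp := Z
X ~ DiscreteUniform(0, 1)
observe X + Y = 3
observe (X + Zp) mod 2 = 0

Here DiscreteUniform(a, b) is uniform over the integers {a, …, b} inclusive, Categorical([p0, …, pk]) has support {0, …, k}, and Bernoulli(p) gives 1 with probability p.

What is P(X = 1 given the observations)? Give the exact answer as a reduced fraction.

P(X = 1 | obs) = 3/7

Enumerate traces; 2 have nonzero weight after conditioning:
  (Y=2, Z=1, X=1) weight 1/16
  (Y=3, Z=1, X=0) weight 1/12
Group by X:
  weight(X=0) = 1/12
  weight(X=1) = 1/16
Total weight = 1/12 + 1/16 = 7/48
P(X=0 | obs) = 1/12 / 7/48 = 4/7
P(X=1 | obs) = 1/16 / 7/48 = 3/7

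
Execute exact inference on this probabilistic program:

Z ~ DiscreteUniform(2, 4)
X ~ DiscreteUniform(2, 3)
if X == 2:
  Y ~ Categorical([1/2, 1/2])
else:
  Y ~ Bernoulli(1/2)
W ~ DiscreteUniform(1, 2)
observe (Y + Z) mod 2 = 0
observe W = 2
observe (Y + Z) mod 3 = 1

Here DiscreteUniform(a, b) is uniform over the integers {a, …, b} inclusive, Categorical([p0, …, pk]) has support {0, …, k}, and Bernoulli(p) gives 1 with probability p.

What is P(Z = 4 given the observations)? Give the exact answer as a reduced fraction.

P(Z = 4 | obs) = 1/2

Enumerate traces; 4 have nonzero weight after conditioning:
  (Z=3, X=2, Y=1, W=2) weight 1/24
  (Z=3, X=3, Y=1, W=2) weight 1/24
  (Z=4, X=2, Y=0, W=2) weight 1/24
  (Z=4, X=3, Y=0, W=2) weight 1/24
Group by Z:
  weight(Z=3) = 1/12
  weight(Z=4) = 1/12
Total weight = 1/12 + 1/12 = 1/6
P(Z=3 | obs) = 1/12 / 1/6 = 1/2
P(Z=4 | obs) = 1/12 / 1/6 = 1/2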